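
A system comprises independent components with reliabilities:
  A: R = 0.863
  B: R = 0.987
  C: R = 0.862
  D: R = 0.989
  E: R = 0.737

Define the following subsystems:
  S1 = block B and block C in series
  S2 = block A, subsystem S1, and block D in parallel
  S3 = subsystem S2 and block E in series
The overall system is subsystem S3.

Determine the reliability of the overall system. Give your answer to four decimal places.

Series (B and C): 0.987000 × 0.862000 = 0.850794
Parallel (A, [0.850794], and D): 1 − (1 − 0.863000)(1 − 0.850794)(1 − 0.989000) = 0.999775
Series ([0.999775] and E): 0.999775 × 0.737000 = 0.7368

0.7368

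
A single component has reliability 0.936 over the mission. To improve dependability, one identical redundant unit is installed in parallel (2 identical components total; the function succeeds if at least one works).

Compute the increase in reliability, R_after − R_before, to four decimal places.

0.0599

R_before = 0.936
R_after = 1 − (1 − 0.936)^2 = 0.9959
ΔR = 0.9959 − 0.936 = 0.0599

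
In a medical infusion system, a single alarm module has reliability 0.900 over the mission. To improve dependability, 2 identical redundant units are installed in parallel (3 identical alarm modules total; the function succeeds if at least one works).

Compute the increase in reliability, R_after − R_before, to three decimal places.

0.099

R_before = 0.900
R_after = 1 − (1 − 0.900)^3 = 0.999
ΔR = 0.999 − 0.900 = 0.099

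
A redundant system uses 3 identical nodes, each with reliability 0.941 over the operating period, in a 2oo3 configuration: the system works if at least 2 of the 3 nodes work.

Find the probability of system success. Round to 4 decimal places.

R = Σ_{i=2}^{3} C(3,i) p^i (1−p)^{3−i} with p = 0.941
C(3,2)·0.941^2·0.059^1 = 0.156730
C(3,3)·0.941^3·0.059^0 = 0.833238
Sum = 0.9900

0.9900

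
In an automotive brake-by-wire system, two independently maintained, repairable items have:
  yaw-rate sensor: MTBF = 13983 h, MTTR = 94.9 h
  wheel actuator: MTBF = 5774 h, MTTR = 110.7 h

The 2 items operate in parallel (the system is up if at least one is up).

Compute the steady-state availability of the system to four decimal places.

A(yaw-rate sensor) = MTBF/(MTBF+MTTR) = 13983/(13983+94.9) = 0.993259
A(wheel actuator) = MTBF/(MTBF+MTTR) = 5774/(5774+110.7) = 0.981189
Parallel availability: 1 − (1 − 0.993259)(1 − 0.981189) = 0.9999

0.9999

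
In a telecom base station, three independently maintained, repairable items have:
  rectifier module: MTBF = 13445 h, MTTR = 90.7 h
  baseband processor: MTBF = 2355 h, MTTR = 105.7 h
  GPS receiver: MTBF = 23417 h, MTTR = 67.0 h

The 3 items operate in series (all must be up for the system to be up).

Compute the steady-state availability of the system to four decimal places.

0.9479

A(rectifier module) = MTBF/(MTBF+MTTR) = 13445/(13445+90.7) = 0.993299
A(baseband processor) = MTBF/(MTBF+MTTR) = 2355/(2355+105.7) = 0.957045
A(GPS receiver) = MTBF/(MTBF+MTTR) = 23417/(23417+67.0) = 0.997147
Series availability: 0.993299 × 0.957045 × 0.997147 = 0.9479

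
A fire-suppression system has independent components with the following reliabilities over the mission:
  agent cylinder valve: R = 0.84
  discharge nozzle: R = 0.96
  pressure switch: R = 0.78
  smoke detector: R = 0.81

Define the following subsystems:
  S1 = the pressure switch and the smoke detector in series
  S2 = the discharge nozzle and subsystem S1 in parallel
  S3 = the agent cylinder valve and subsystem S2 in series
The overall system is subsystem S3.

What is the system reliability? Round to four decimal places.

0.8276

Series (pressure switch and smoke detector): 0.780000 × 0.810000 = 0.631800
Parallel (discharge nozzle and [0.631800]): 1 − (1 − 0.960000)(1 − 0.631800) = 0.985272
Series (agent cylinder valve and [0.985272]): 0.840000 × 0.985272 = 0.8276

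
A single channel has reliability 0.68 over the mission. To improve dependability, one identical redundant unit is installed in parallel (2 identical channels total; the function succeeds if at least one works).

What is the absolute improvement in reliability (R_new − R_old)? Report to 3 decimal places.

0.218

R_before = 0.68
R_after = 1 − (1 − 0.68)^2 = 0.898
ΔR = 0.898 − 0.68 = 0.218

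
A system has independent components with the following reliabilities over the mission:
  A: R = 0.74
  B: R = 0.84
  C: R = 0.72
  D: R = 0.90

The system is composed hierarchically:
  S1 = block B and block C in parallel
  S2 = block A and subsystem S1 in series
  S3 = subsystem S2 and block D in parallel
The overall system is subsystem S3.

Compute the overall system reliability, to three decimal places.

Parallel (B and C): 1 − (1 − 0.84000)(1 − 0.72000) = 0.95520
Series (A and [0.95520]): 0.74000 × 0.95520 = 0.70685
Parallel ([0.70685] and D): 1 − (1 − 0.70685)(1 − 0.90000) = 0.971

0.971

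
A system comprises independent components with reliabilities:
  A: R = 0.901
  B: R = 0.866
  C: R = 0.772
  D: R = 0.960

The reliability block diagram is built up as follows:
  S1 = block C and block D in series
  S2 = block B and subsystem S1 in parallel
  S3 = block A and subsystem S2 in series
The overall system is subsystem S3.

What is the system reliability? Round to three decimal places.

0.870

Series (C and D): 0.77200 × 0.96000 = 0.74112
Parallel (B and [0.74112]): 1 − (1 − 0.86600)(1 − 0.74112) = 0.96531
Series (A and [0.96531]): 0.90100 × 0.96531 = 0.870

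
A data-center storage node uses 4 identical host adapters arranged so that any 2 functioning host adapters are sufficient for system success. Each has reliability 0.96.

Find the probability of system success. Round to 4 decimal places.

R = Σ_{i=2}^{4} C(4,i) p^i (1−p)^{4−i} with p = 0.96
C(4,2)·0.96^2·0.04^2 = 0.008847
C(4,3)·0.96^3·0.04^1 = 0.141558
C(4,4)·0.96^4·0.04^0 = 0.849347
Sum = 0.9998

0.9998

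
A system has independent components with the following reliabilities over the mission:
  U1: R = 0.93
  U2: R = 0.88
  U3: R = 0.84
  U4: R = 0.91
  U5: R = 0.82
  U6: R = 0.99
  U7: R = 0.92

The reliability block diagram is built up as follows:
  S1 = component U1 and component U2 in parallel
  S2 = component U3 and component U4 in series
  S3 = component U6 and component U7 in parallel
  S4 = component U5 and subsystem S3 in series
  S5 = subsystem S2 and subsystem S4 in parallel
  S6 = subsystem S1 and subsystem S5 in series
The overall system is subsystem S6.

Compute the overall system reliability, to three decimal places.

Parallel (U1 and U2): 1 − (1 − 0.93000)(1 − 0.88000) = 0.99160
Series (U3 and U4): 0.84000 × 0.91000 = 0.76440
Parallel (U6 and U7): 1 − (1 − 0.99000)(1 − 0.92000) = 0.99920
Series (U5 and [0.99920]): 0.82000 × 0.99920 = 0.81934
Parallel ([0.76440] and [0.81934]): 1 − (1 − 0.76440)(1 − 0.81934) = 0.95744
Series ([0.99160] and [0.95744]): 0.99160 × 0.95744 = 0.949

0.949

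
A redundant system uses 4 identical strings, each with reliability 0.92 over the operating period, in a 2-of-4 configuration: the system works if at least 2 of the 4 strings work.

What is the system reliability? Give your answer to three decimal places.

0.998

R = Σ_{i=2}^{4} C(4,i) p^i (1−p)^{4−i} with p = 0.92
C(4,2)·0.92^2·0.08^2 = 0.03250
C(4,3)·0.92^3·0.08^1 = 0.24918
C(4,4)·0.92^4·0.08^0 = 0.71639
Sum = 0.998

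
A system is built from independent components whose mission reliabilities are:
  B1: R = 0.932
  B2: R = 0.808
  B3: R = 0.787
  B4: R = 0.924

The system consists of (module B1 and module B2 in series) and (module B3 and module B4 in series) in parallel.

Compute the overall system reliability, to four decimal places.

Series (B1 and B2): 0.932000 × 0.808000 = 0.753056
Series (B3 and B4): 0.787000 × 0.924000 = 0.727188
Parallel ([0.753056] and [0.727188]): 1 − (1 − 0.753056)(1 − 0.727188) = 0.9326

0.9326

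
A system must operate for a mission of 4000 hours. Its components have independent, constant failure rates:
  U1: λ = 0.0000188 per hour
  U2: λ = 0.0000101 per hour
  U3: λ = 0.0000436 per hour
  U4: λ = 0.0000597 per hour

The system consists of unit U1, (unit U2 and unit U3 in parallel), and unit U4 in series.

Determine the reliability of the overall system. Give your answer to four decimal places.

R(U1) = exp(−0.0000188 × 4000) = 0.927558
R(U2) = exp(−0.0000101 × 4000) = 0.960405
R(U3) = exp(−0.0000436 × 4000) = 0.839961
R(U4) = exp(−0.0000597 × 4000) = 0.787572
Parallel (U2 and U3): 1 − (1 − 0.960405)(1 − 0.839961) = 0.993663
Series (U1, [0.993663], and U4): 0.927558 × 0.993663 × 0.787572 = 0.7259

0.7259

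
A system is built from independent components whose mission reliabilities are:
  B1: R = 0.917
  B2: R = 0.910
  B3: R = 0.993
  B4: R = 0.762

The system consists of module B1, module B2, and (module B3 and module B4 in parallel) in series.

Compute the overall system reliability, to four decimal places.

0.8331

Parallel (B3 and B4): 1 − (1 − 0.993000)(1 − 0.762000) = 0.998334
Series (B1, B2, and [0.998334]): 0.917000 × 0.910000 × 0.998334 = 0.8331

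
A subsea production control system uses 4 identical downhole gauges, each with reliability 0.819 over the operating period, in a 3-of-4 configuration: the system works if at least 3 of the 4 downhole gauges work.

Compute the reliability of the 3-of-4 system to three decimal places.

R = Σ_{i=3}^{4} C(4,i) p^i (1−p)^{4−i} with p = 0.819
C(4,3)·0.819^3·0.181^1 = 0.39773
C(4,4)·0.819^4·0.181^0 = 0.44992
Sum = 0.848

0.848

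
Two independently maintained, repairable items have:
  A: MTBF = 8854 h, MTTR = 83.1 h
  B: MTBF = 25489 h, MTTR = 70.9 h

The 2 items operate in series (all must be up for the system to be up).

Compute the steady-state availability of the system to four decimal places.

0.9880

A(A) = MTBF/(MTBF+MTTR) = 8854/(8854+83.1) = 0.990702
A(B) = MTBF/(MTBF+MTTR) = 25489/(25489+70.9) = 0.997226
Series availability: 0.990702 × 0.997226 = 0.9880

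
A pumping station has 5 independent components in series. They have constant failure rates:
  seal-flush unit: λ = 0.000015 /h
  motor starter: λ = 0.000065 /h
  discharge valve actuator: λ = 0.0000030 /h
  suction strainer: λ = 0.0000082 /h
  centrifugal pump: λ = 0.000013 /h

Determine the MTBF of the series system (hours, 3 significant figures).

Series of exponential components: λ_sys = Σ λ_i
λ_sys = 0.000015 + 0.000065 + 0.0000030 + 0.0000082 + 0.000013 = 1.0420e-04 /h
MTBF = 1 / λ_sys = 9600 h

9600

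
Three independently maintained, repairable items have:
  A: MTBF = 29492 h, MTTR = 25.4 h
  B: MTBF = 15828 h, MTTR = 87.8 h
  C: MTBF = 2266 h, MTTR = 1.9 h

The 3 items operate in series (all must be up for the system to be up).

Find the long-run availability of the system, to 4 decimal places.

0.9928

A(A) = MTBF/(MTBF+MTTR) = 29492/(29492+25.4) = 0.999139
A(B) = MTBF/(MTBF+MTTR) = 15828/(15828+87.8) = 0.994483
A(C) = MTBF/(MTBF+MTTR) = 2266/(2266+1.9) = 0.999162
Series availability: 0.999139 × 0.994483 × 0.999162 = 0.9928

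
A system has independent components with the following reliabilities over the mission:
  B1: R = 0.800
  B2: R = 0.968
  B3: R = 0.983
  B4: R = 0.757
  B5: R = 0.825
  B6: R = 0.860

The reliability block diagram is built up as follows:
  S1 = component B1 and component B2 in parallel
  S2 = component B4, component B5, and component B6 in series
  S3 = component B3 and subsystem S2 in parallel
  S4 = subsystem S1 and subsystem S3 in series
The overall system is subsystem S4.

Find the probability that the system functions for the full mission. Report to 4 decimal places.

Parallel (B1 and B2): 1 − (1 − 0.800000)(1 − 0.968000) = 0.993600
Series (B4, B5, and B6): 0.757000 × 0.825000 × 0.860000 = 0.537092
Parallel (B3 and [0.537092]): 1 − (1 − 0.983000)(1 − 0.537092) = 0.992131
Series ([0.993600] and [0.992131]): 0.993600 × 0.992131 = 0.9858

0.9858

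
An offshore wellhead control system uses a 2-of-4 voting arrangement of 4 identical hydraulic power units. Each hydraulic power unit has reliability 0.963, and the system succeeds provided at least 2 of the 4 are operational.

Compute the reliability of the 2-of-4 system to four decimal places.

R = Σ_{i=2}^{4} C(4,i) p^i (1−p)^{4−i} with p = 0.963
C(4,2)·0.963^2·0.037^2 = 0.007617
C(4,3)·0.963^3·0.037^1 = 0.132172
C(4,4)·0.963^4·0.037^0 = 0.860013
Sum = 0.9998

0.9998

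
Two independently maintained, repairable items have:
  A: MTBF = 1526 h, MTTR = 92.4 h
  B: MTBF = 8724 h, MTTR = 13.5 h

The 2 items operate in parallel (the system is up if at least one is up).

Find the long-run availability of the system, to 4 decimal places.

0.9999

A(A) = MTBF/(MTBF+MTTR) = 1526/(1526+92.4) = 0.942907
A(B) = MTBF/(MTBF+MTTR) = 8724/(8724+13.5) = 0.998455
Parallel availability: 1 − (1 − 0.942907)(1 − 0.998455) = 0.9999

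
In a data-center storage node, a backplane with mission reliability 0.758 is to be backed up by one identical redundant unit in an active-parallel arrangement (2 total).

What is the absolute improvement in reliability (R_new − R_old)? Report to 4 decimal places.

0.1834

R_before = 0.758
R_after = 1 − (1 − 0.758)^2 = 0.9414
ΔR = 0.9414 − 0.758 = 0.1834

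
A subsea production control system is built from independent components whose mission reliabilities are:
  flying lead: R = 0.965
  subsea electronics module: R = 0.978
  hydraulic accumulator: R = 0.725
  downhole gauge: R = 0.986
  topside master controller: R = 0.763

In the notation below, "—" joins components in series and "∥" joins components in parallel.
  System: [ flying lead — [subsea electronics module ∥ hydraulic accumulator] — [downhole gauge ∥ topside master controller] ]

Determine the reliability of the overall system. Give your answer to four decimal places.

Parallel (subsea electronics module and hydraulic accumulator): 1 − (1 − 0.978000)(1 − 0.725000) = 0.993950
Parallel (downhole gauge and topside master controller): 1 − (1 − 0.986000)(1 − 0.763000) = 0.996682
Series (flying lead, [0.993950], and [0.996682]): 0.965000 × 0.993950 × 0.996682 = 0.9560

0.9560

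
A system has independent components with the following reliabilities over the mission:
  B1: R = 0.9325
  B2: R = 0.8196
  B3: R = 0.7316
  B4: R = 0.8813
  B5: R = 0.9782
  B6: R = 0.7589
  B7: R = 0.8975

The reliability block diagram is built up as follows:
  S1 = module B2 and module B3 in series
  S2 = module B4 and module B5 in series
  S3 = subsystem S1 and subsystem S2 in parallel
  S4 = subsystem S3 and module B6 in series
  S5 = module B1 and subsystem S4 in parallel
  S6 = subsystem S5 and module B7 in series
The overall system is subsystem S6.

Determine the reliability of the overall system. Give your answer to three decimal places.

Series (B2 and B3): 0.81960 × 0.73160 = 0.59962
Series (B4 and B5): 0.88130 × 0.97820 = 0.86209
Parallel ([0.59962] and [0.86209]): 1 − (1 − 0.59962)(1 − 0.86209) = 0.94478
Series ([0.94478] and B6): 0.94478 × 0.75890 = 0.71699
Parallel (B1 and [0.71699]): 1 − (1 − 0.93250)(1 − 0.71699) = 0.98090
Series ([0.98090] and B7): 0.98090 × 0.89750 = 0.880

0.880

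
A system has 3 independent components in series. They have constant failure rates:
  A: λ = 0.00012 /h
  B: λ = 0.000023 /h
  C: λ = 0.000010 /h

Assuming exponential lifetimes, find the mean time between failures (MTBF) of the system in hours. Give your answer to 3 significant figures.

Series of exponential components: λ_sys = Σ λ_i
λ_sys = 0.00012 + 0.000023 + 0.000010 = 1.5300e-04 /h
MTBF = 1 / λ_sys = 6540 h

6540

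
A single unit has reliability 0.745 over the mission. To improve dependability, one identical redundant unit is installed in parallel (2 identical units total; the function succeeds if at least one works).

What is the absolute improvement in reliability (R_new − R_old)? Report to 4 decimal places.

0.1900

R_before = 0.745
R_after = 1 − (1 − 0.745)^2 = 0.9350
ΔR = 0.9350 − 0.745 = 0.1900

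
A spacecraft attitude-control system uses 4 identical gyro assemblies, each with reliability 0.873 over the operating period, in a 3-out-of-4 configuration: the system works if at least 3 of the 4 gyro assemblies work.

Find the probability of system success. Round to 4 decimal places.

R = Σ_{i=3}^{4} C(4,i) p^i (1−p)^{4−i} with p = 0.873
C(4,3)·0.873^3·0.127^1 = 0.337992
C(4,4)·0.873^4·0.127^0 = 0.580841
Sum = 0.9188

0.9188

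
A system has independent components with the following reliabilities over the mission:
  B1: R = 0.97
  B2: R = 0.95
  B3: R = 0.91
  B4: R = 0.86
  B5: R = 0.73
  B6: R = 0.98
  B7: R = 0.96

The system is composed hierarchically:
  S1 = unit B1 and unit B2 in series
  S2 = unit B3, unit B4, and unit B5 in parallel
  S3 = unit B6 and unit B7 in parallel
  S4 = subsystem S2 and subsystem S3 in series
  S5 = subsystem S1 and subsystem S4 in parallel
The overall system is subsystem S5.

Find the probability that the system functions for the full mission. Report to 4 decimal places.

Series (B1 and B2): 0.970000 × 0.950000 = 0.921500
Parallel (B3, B4, and B5): 1 − (1 − 0.910000)(1 − 0.860000)(1 − 0.730000) = 0.996598
Parallel (B6 and B7): 1 − (1 − 0.980000)(1 − 0.960000) = 0.999200
Series ([0.996598] and [0.999200]): 0.996598 × 0.999200 = 0.995801
Parallel ([0.921500] and [0.995801]): 1 − (1 − 0.921500)(1 − 0.995801) = 0.9997

0.9997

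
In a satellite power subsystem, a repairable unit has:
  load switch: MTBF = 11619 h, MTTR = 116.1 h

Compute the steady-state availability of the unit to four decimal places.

A(load switch) = MTBF/(MTBF+MTTR) = 11619/(11619+116.1) = 0.9901

0.9901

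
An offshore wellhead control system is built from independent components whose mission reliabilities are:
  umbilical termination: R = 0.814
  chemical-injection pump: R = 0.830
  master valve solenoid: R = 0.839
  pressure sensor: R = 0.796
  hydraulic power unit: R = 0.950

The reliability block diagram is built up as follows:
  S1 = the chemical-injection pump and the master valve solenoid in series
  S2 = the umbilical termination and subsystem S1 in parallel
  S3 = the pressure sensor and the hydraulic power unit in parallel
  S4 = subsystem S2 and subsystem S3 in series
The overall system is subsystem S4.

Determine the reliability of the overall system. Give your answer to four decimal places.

0.9339

Series (chemical-injection pump and master valve solenoid): 0.830000 × 0.839000 = 0.696370
Parallel (umbilical termination and [0.696370]): 1 − (1 − 0.814000)(1 − 0.696370) = 0.943525
Parallel (pressure sensor and hydraulic power unit): 1 − (1 − 0.796000)(1 − 0.950000) = 0.989800
Series ([0.943525] and [0.989800]): 0.943525 × 0.989800 = 0.9339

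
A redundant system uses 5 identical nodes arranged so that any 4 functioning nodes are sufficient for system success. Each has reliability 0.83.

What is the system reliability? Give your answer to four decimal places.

0.7973

R = Σ_{i=4}^{5} C(5,i) p^i (1−p)^{5−i} with p = 0.83
C(5,4)·0.83^4·0.17^1 = 0.403396
C(5,5)·0.83^5·0.17^0 = 0.393904
Sum = 0.7973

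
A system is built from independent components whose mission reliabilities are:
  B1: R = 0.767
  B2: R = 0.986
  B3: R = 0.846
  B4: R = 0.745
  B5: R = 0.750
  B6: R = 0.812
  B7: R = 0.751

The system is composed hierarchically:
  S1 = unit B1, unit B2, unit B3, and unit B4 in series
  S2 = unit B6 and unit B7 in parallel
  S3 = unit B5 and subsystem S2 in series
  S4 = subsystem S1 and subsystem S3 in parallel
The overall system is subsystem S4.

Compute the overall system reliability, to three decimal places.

0.851

Series (B1, B2, B3, and B4): 0.76700 × 0.98600 × 0.84600 × 0.74500 = 0.47665
Parallel (B6 and B7): 1 − (1 − 0.81200)(1 − 0.75100) = 0.95319
Series (B5 and [0.95319]): 0.75000 × 0.95319 = 0.71489
Parallel ([0.47665] and [0.71489]): 1 − (1 − 0.47665)(1 − 0.71489) = 0.851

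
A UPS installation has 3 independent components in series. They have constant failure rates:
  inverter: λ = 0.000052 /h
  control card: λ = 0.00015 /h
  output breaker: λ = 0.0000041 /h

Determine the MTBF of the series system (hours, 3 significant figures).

Series of exponential components: λ_sys = Σ λ_i
λ_sys = 0.000052 + 0.00015 + 0.0000041 = 2.0610e-04 /h
MTBF = 1 / λ_sys = 4850 h

4850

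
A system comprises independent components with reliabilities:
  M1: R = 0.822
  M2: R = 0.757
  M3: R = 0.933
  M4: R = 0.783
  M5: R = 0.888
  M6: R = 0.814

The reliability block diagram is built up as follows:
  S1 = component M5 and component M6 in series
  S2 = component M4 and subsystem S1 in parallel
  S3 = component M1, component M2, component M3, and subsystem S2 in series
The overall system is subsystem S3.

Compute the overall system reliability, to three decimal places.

0.546

Series (M5 and M6): 0.88800 × 0.81400 = 0.72283
Parallel (M4 and [0.72283]): 1 − (1 − 0.78300)(1 − 0.72283) = 0.93985
Series (M1, M2, M3, and [0.93985]): 0.82200 × 0.75700 × 0.93300 × 0.93985 = 0.546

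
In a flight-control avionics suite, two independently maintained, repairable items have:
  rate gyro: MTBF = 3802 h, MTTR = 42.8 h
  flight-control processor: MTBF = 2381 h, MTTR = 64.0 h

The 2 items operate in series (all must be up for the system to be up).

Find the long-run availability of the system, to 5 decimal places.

0.96298

A(rate gyro) = MTBF/(MTBF+MTTR) = 3802/(3802+42.8) = 0.988868
A(flight-control processor) = MTBF/(MTBF+MTTR) = 2381/(2381+64.0) = 0.973824
Series availability: 0.988868 × 0.973824 = 0.96298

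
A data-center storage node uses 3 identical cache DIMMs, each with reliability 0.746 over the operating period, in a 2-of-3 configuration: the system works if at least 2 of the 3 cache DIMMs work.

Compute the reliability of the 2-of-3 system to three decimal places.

0.839

R = Σ_{i=2}^{3} C(3,i) p^i (1−p)^{3−i} with p = 0.746
C(3,2)·0.746^2·0.254^1 = 0.42407
C(3,3)·0.746^3·0.254^0 = 0.41516
Sum = 0.839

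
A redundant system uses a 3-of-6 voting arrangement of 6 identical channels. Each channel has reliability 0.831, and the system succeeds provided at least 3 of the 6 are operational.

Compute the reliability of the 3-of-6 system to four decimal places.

0.9908

R = Σ_{i=3}^{6} C(6,i) p^i (1−p)^{6−i} with p = 0.831
C(6,3)·0.831^3·0.169^3 = 0.055398
C(6,4)·0.831^4·0.169^2 = 0.204300
C(6,5)·0.831^5·0.169^1 = 0.401831
C(6,6)·0.831^6·0.169^0 = 0.329311
Sum = 0.9908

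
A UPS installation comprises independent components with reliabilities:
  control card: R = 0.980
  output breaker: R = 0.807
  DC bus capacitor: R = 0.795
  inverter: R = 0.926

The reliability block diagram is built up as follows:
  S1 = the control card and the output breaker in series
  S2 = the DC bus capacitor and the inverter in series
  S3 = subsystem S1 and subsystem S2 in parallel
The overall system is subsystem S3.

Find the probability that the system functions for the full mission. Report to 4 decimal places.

0.9448

Series (control card and output breaker): 0.980000 × 0.807000 = 0.790860
Series (DC bus capacitor and inverter): 0.795000 × 0.926000 = 0.736170
Parallel ([0.790860] and [0.736170]): 1 − (1 − 0.790860)(1 − 0.736170) = 0.9448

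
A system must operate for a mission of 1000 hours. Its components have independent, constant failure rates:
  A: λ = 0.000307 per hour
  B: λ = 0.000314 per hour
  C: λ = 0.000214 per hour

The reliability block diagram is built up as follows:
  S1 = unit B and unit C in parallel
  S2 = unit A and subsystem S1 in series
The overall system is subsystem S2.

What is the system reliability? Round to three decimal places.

R(A) = exp(−0.000307 × 1000) = 0.73565
R(B) = exp(−0.000314 × 1000) = 0.73052
R(C) = exp(−0.000214 × 1000) = 0.80735
Parallel (B and C): 1 − (1 − 0.73052)(1 − 0.80735) = 0.94808
Series (A and [0.94808]): 0.73565 × 0.94808 = 0.697

0.697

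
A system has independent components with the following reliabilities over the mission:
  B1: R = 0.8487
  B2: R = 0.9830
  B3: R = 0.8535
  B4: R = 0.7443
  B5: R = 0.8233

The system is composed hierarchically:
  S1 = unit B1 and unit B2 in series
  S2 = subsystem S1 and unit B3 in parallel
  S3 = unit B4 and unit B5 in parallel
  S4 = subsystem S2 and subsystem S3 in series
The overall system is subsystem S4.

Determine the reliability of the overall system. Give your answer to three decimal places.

Series (B1 and B2): 0.84870 × 0.98300 = 0.83427
Parallel ([0.83427] and B3): 1 − (1 − 0.83427)(1 − 0.85350) = 0.97572
Parallel (B4 and B5): 1 − (1 − 0.74430)(1 − 0.82330) = 0.95482
Series ([0.97572] and [0.95482]): 0.97572 × 0.95482 = 0.932

0.932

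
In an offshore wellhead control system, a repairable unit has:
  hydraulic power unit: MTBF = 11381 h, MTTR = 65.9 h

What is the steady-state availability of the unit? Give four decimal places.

0.9942

A(hydraulic power unit) = MTBF/(MTBF+MTTR) = 11381/(11381+65.9) = 0.9942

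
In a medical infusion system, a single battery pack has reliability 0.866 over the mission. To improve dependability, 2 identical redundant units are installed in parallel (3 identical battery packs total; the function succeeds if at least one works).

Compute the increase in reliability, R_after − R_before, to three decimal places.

0.132

R_before = 0.866
R_after = 1 − (1 − 0.866)^3 = 0.998
ΔR = 0.998 − 0.866 = 0.132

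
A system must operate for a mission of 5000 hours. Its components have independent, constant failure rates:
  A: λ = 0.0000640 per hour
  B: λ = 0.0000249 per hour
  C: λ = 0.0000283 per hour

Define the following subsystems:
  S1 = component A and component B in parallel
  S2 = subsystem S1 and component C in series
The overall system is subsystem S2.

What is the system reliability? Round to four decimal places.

0.8402

R(A) = exp(−0.0000640 × 5000) = 0.726149
R(B) = exp(−0.0000249 × 5000) = 0.882938
R(C) = exp(−0.0000283 × 5000) = 0.868055
Parallel (A and B): 1 − (1 − 0.726149)(1 − 0.882938) = 0.967942
Series ([0.967942] and C): 0.967942 × 0.868055 = 0.8402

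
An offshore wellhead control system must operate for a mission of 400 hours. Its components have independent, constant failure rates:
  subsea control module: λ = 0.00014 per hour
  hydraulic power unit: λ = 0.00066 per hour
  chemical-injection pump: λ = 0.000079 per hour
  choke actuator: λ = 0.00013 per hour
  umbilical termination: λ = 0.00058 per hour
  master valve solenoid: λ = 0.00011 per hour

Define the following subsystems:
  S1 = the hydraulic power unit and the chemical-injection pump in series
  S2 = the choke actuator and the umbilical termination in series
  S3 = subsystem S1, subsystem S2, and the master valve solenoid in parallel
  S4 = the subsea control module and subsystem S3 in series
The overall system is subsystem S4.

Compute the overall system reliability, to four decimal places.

R(subsea control module) = exp(−0.00014 × 400) = 0.945539
R(hydraulic power unit) = exp(−0.00066 × 400) = 0.767974
R(chemical-injection pump) = exp(−0.000079 × 400) = 0.968894
R(choke actuator) = exp(−0.00013 × 400) = 0.949329
R(umbilical termination) = exp(−0.00058 × 400) = 0.792946
R(master valve solenoid) = exp(−0.00011 × 400) = 0.956954
Series (hydraulic power unit and chemical-injection pump): 0.767974 × 0.968894 = 0.744085
Series (choke actuator and umbilical termination): 0.949329 × 0.792946 = 0.752767
Parallel ([0.744085], [0.752767], and master valve solenoid): 1 − (1 − 0.744085)(1 − 0.752767)(1 − 0.956954) = 0.997276
Series (subsea control module and [0.997276]): 0.945539 × 0.997276 = 0.9430

0.9430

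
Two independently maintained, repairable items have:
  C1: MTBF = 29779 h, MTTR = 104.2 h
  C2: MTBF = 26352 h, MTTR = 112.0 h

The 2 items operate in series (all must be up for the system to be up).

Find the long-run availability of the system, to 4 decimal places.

0.9923

A(C1) = MTBF/(MTBF+MTTR) = 29779/(29779+104.2) = 0.996513
A(C2) = MTBF/(MTBF+MTTR) = 26352/(26352+112.0) = 0.995768
Series availability: 0.996513 × 0.995768 = 0.9923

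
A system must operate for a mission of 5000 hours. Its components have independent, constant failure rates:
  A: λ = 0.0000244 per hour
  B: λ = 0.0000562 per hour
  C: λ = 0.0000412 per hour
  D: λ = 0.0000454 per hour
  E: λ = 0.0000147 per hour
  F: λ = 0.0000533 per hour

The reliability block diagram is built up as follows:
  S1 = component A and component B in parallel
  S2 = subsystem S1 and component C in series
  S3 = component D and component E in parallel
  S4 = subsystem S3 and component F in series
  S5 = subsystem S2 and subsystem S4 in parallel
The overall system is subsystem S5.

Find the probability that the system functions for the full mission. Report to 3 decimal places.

R(A) = exp(−0.0000244 × 5000) = 0.88515
R(B) = exp(−0.0000562 × 5000) = 0.75503
R(C) = exp(−0.0000412 × 5000) = 0.81383
R(D) = exp(−0.0000454 × 5000) = 0.79692
R(E) = exp(−0.0000147 × 5000) = 0.92914
R(F) = exp(−0.0000533 × 5000) = 0.76606
Parallel (A and B): 1 − (1 − 0.88515)(1 − 0.75503) = 0.97187
Series ([0.97187] and C): 0.97187 × 0.81383 = 0.79094
Parallel (D and E): 1 − (1 − 0.79692)(1 − 0.92914) = 0.98561
Series ([0.98561] and F): 0.98561 × 0.76606 = 0.75504
Parallel ([0.79094] and [0.75504]): 1 − (1 − 0.79094)(1 − 0.75504) = 0.949

0.949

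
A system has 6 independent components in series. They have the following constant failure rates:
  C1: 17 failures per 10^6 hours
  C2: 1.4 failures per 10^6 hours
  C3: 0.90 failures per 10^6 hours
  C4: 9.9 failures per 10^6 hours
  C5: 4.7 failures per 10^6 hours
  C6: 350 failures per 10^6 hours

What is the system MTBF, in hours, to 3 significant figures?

2600

Series of exponential components: λ_sys = Σ λ_i
λ_sys = 0.000017 + 0.0000014 + 0.00000090 + 0.0000099 + 0.0000047 + 0.00035 = 3.8390e-04 /h
MTBF = 1 / λ_sys = 2600 h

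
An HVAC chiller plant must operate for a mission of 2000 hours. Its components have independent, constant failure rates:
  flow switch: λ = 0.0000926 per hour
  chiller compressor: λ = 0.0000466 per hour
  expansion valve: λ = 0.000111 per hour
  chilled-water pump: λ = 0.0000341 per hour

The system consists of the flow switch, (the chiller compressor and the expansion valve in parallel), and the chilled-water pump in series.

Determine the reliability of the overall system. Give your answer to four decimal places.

R(flow switch) = exp(−0.0000926 × 2000) = 0.830938
R(chiller compressor) = exp(−0.0000466 × 2000) = 0.911011
R(expansion valve) = exp(−0.000111 × 2000) = 0.800915
R(chilled-water pump) = exp(−0.0000341 × 2000) = 0.934074
Parallel (chiller compressor and expansion valve): 1 − (1 − 0.911011)(1 − 0.800915) = 0.982284
Series (flow switch, [0.982284], and chilled-water pump): 0.830938 × 0.982284 × 0.934074 = 0.7624

0.7624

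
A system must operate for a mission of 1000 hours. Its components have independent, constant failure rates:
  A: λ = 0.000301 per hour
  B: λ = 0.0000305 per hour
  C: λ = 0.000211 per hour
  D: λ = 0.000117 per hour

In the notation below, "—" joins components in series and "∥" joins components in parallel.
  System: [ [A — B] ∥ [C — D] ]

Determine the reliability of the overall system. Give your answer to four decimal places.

R(A) = exp(−0.000301 × 1000) = 0.740078
R(B) = exp(−0.0000305 × 1000) = 0.969960
R(C) = exp(−0.000211 × 1000) = 0.809774
R(D) = exp(−0.000117 × 1000) = 0.889585
Series (A and B): 0.740078 × 0.969960 = 0.717846
Series (C and D): 0.809774 × 0.889585 = 0.720363
Parallel ([0.717846] and [0.720363]): 1 − (1 − 0.717846)(1 − 0.720363) = 0.9211

0.9211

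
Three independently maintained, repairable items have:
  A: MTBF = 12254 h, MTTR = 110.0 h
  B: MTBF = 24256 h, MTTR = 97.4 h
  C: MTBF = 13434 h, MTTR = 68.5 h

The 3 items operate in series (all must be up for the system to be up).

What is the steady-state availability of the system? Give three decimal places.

A(A) = MTBF/(MTBF+MTTR) = 12254/(12254+110.0) = 0.991103
A(B) = MTBF/(MTBF+MTTR) = 24256/(24256+97.4) = 0.996001
A(C) = MTBF/(MTBF+MTTR) = 13434/(13434+68.5) = 0.994927
Series availability: 0.991103 × 0.996001 × 0.994927 = 0.982

0.982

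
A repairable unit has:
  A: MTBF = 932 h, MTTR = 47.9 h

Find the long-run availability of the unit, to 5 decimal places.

A(A) = MTBF/(MTBF+MTTR) = 932/(932+47.9) = 0.95112

0.95112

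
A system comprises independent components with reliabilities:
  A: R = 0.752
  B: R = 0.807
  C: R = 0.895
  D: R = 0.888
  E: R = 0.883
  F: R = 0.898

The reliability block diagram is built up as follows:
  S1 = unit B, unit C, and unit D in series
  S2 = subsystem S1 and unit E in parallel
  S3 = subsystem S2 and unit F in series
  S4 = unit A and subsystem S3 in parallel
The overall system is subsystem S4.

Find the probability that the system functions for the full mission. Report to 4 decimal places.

0.9654

Series (B, C, and D): 0.807000 × 0.895000 × 0.888000 = 0.641371
Parallel ([0.641371] and E): 1 − (1 − 0.641371)(1 − 0.883000) = 0.958040
Series ([0.958040] and F): 0.958040 × 0.898000 = 0.860320
Parallel (A and [0.860320]): 1 − (1 − 0.752000)(1 − 0.860320) = 0.9654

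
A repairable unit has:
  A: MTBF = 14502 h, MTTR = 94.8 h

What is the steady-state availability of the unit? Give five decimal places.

0.99351

A(A) = MTBF/(MTBF+MTTR) = 14502/(14502+94.8) = 0.99351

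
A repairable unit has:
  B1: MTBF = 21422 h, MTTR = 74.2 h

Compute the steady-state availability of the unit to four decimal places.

0.9965

A(B1) = MTBF/(MTBF+MTTR) = 21422/(21422+74.2) = 0.9965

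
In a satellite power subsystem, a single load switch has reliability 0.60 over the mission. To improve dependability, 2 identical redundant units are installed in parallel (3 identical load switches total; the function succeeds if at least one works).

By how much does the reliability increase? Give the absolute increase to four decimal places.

R_before = 0.60
R_after = 1 − (1 − 0.60)^3 = 0.9360
ΔR = 0.9360 − 0.60 = 0.3360

0.3360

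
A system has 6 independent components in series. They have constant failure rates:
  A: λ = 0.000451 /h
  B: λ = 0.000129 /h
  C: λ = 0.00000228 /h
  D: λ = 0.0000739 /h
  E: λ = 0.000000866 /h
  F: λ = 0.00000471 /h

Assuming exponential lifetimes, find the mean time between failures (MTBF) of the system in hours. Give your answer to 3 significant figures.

Series of exponential components: λ_sys = Σ λ_i
λ_sys = 0.000451 + 0.000129 + 0.00000228 + 0.0000739 + 0.000000866 + 0.00000471 = 6.6176e-04 /h
MTBF = 1 / λ_sys = 1510 h

1510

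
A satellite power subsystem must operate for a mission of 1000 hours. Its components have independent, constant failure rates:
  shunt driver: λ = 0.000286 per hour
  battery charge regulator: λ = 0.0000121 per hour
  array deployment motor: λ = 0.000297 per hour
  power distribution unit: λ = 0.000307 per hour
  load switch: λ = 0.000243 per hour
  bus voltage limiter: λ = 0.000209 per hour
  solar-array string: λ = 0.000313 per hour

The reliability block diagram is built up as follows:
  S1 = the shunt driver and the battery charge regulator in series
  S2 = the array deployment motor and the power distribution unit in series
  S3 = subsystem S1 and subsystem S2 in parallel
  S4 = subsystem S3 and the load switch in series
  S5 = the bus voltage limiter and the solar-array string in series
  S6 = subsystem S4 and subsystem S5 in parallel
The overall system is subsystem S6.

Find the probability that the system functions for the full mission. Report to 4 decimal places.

R(shunt driver) = exp(−0.000286 × 1000) = 0.751263
R(battery charge regulator) = exp(−0.0000121 × 1000) = 0.987973
R(array deployment motor) = exp(−0.000297 × 1000) = 0.743044
R(power distribution unit) = exp(−0.000307 × 1000) = 0.735651
R(load switch) = exp(−0.000243 × 1000) = 0.784272
R(bus voltage limiter) = exp(−0.000209 × 1000) = 0.811395
R(solar-array string) = exp(−0.000313 × 1000) = 0.731250
Series (shunt driver and battery charge regulator): 0.751263 × 0.987973 = 0.742228
Series (array deployment motor and power distribution unit): 0.743044 × 0.735651 = 0.546621
Parallel ([0.742228] and [0.546621]): 1 − (1 − 0.742228)(1 − 0.546621) = 0.883132
Series ([0.883132] and load switch): 0.883132 × 0.784272 = 0.692616
Series (bus voltage limiter and solar-array string): 0.811395 × 0.731250 = 0.593333
Parallel ([0.692616] and [0.593333]): 1 − (1 − 0.692616)(1 − 0.593333) = 0.8750

0.8750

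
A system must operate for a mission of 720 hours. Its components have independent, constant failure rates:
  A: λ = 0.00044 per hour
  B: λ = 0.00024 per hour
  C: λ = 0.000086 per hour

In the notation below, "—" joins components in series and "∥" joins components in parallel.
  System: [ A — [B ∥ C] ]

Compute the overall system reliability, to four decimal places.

0.7215

R(A) = exp(−0.00044 × 720) = 0.728476
R(B) = exp(−0.00024 × 720) = 0.841306
R(C) = exp(−0.000086 × 720) = 0.939958
Parallel (B and C): 1 − (1 − 0.841306)(1 − 0.939958) = 0.990472
Series (A and [0.990472]): 0.728476 × 0.990472 = 0.7215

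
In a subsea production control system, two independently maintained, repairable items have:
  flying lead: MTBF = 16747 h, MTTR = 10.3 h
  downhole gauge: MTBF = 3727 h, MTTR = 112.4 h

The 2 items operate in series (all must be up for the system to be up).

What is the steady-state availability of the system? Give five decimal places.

0.97013

A(flying lead) = MTBF/(MTBF+MTTR) = 16747/(16747+10.3) = 0.999385
A(downhole gauge) = MTBF/(MTBF+MTTR) = 3727/(3727+112.4) = 0.970725
Series availability: 0.999385 × 0.970725 = 0.97013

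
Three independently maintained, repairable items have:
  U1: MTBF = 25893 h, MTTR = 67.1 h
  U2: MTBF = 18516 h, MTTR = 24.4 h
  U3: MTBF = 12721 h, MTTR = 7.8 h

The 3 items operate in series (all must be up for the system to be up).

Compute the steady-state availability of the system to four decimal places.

0.9955

A(U1) = MTBF/(MTBF+MTTR) = 25893/(25893+67.1) = 0.997415
A(U2) = MTBF/(MTBF+MTTR) = 18516/(18516+24.4) = 0.998684
A(U3) = MTBF/(MTBF+MTTR) = 12721/(12721+7.8) = 0.999387
Series availability: 0.997415 × 0.998684 × 0.999387 = 0.9955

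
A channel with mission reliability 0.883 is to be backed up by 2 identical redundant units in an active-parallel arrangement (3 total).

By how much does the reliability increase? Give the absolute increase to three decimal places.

0.115

R_before = 0.883
R_after = 1 − (1 − 0.883)^3 = 0.998
ΔR = 0.998 − 0.883 = 0.115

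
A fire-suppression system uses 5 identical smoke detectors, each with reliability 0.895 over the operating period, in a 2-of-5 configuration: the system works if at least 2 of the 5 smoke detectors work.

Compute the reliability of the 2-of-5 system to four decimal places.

0.9994

R = Σ_{i=2}^{5} C(5,i) p^i (1−p)^{5−i} with p = 0.895
C(5,2)·0.895^2·0.105^3 = 0.009273
C(5,3)·0.895^3·0.105^2 = 0.079040
C(5,4)·0.895^4·0.105^1 = 0.336862
C(5,5)·0.895^5·0.105^0 = 0.574269
Sum = 0.9994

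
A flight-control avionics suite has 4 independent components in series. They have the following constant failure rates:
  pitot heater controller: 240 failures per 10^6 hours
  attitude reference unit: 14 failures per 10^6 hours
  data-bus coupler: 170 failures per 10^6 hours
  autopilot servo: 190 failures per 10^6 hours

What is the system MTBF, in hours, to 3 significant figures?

Series of exponential components: λ_sys = Σ λ_i
λ_sys = 0.00024 + 0.000014 + 0.00017 + 0.00019 = 6.1400e-04 /h
MTBF = 1 / λ_sys = 1630 h

1630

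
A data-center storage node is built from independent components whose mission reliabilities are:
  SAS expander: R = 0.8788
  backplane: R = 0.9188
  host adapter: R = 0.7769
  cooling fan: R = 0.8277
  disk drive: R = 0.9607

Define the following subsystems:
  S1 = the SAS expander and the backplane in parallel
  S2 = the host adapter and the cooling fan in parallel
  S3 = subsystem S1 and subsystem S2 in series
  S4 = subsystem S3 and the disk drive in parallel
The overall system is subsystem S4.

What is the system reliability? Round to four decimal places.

0.9981

Parallel (SAS expander and backplane): 1 − (1 − 0.878800)(1 − 0.918800) = 0.990159
Parallel (host adapter and cooling fan): 1 − (1 − 0.776900)(1 − 0.827700) = 0.961560
Series ([0.990159] and [0.961560]): 0.990159 × 0.961560 = 0.952097
Parallel ([0.952097] and disk drive): 1 − (1 − 0.952097)(1 − 0.960700) = 0.9981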